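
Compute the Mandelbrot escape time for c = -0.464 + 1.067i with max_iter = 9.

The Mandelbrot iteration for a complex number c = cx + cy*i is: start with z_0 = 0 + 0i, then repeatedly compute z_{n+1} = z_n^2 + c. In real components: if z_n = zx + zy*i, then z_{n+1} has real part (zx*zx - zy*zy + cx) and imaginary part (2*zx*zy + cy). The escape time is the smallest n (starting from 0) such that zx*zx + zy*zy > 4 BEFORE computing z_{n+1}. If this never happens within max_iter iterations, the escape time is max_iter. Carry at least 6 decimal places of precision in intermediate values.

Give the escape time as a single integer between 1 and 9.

z_0 = 0 + 0i, c = -0.4640 + 1.0670i
Iter 1: z = -0.4640 + 1.0670i, |z|^2 = 1.3538
Iter 2: z = -1.3872 + 0.0768i, |z|^2 = 1.9302
Iter 3: z = 1.4544 + 0.8539i, |z|^2 = 2.8444
Iter 4: z = 0.9222 + 3.5507i, |z|^2 = 13.4580
Escaped at iteration 4

Answer: 4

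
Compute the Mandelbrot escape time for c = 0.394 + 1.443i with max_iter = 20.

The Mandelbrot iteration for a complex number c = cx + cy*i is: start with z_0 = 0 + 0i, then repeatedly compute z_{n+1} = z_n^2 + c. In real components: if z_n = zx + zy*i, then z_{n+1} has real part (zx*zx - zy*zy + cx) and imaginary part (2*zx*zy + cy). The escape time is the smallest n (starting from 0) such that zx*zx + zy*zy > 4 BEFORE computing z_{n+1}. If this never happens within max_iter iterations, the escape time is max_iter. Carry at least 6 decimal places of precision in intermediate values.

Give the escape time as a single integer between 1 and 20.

Answer: 2

Derivation:
z_0 = 0 + 0i, c = 0.3940 + 1.4430i
Iter 1: z = 0.3940 + 1.4430i, |z|^2 = 2.2375
Iter 2: z = -1.5330 + 2.5801i, |z|^2 = 9.0070
Escaped at iteration 2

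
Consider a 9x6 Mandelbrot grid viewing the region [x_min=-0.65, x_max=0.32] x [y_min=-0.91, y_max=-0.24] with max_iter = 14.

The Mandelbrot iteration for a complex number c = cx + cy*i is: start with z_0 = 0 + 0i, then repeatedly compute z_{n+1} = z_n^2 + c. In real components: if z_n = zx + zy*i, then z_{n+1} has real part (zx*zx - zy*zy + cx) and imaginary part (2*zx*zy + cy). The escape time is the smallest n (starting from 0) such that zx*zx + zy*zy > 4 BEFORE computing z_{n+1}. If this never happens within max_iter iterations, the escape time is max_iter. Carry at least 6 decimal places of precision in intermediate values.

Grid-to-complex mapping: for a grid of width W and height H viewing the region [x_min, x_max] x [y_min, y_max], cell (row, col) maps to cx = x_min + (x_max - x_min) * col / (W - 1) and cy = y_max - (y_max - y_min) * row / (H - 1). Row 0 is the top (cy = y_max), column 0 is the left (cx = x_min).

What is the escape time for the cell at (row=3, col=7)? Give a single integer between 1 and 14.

Answer: 9

Derivation:
z_0 = 0 + 0i, c = 0.1987 + -0.6420i
Iter 1: z = 0.1987 + -0.6420i, |z|^2 = 0.4517
Iter 2: z = -0.1739 + -0.8972i, |z|^2 = 0.8352
Iter 3: z = -0.5760 + -0.3299i, |z|^2 = 0.4406
Iter 4: z = 0.4216 + -0.2619i, |z|^2 = 0.2464
Iter 5: z = 0.3079 + -0.8629i, |z|^2 = 0.8394
Iter 6: z = -0.4510 + -1.1734i, |z|^2 = 1.5802
Iter 7: z = -0.9746 + 0.4164i, |z|^2 = 1.1233
Iter 8: z = 0.9753 + -1.4537i, |z|^2 = 3.0645
Iter 9: z = -0.9633 + -3.4776i, |z|^2 = 13.0216
Escaped at iteration 9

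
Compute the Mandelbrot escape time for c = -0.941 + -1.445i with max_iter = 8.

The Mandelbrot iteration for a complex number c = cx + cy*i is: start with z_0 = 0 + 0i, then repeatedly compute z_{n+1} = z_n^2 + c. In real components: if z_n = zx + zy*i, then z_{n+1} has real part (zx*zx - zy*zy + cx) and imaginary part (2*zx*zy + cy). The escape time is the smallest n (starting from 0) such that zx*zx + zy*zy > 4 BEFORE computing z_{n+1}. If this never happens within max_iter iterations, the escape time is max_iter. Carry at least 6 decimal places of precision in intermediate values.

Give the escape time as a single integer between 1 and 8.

Answer: 2

Derivation:
z_0 = 0 + 0i, c = -0.9410 + -1.4450i
Iter 1: z = -0.9410 + -1.4450i, |z|^2 = 2.9735
Iter 2: z = -2.1435 + 1.2745i, |z|^2 = 6.2191
Escaped at iteration 2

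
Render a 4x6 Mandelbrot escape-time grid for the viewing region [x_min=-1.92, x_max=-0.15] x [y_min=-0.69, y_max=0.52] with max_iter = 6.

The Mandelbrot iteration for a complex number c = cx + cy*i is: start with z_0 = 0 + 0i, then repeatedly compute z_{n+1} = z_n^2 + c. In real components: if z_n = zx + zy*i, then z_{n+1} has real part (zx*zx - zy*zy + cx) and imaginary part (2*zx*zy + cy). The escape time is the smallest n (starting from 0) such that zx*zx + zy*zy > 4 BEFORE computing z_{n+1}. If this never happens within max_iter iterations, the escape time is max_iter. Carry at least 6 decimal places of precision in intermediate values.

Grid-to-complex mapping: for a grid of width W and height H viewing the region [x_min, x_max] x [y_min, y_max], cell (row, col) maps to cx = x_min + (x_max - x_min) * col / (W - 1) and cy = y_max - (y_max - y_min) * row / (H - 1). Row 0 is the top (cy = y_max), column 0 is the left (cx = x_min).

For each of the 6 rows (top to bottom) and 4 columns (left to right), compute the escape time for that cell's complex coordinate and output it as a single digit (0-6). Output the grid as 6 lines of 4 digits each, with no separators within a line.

(row=0, col=0): c = -1.9200 + 0.5200i → escape time 2
(row=0, col=1): c = -1.3300 + 0.5200i → escape time 3
(row=0, col=2): c = -0.7400 + 0.5200i → escape time 6
(row=0, col=3): c = -0.1500 + 0.5200i → escape time 6
(row=1, col=0): c = -1.9200 + 0.2780i → escape time 3
(row=1, col=1): c = -1.3300 + 0.2780i → escape time 6
(row=1, col=2): c = -0.7400 + 0.2780i → escape time 6
(row=1, col=3): c = -0.1500 + 0.2780i → escape time 6
(row=2, col=0): c = -1.9200 + 0.0360i → escape time 5
(row=2, col=1): c = -1.3300 + 0.0360i → escape time 6
(row=2, col=2): c = -0.7400 + 0.0360i → escape time 6
(row=2, col=3): c = -0.1500 + 0.0360i → escape time 6
(row=3, col=0): c = -1.9200 + -0.2060i → escape time 4
(row=3, col=1): c = -1.3300 + -0.2060i → escape time 6
(row=3, col=2): c = -0.7400 + -0.2060i → escape time 6
(row=3, col=3): c = -0.1500 + -0.2060i → escape time 6
(row=4, col=0): c = -1.9200 + -0.4480i → escape time 2
(row=4, col=1): c = -1.3300 + -0.4480i → escape time 5
(row=4, col=2): c = -0.7400 + -0.4480i → escape time 6
(row=4, col=3): c = -0.1500 + -0.4480i → escape time 6
(row=5, col=0): c = -1.9200 + -0.6900i → escape time 1
(row=5, col=1): c = -1.3300 + -0.6900i → escape time 3
(row=5, col=2): c = -0.7400 + -0.6900i → escape time 5
(row=5, col=3): c = -0.1500 + -0.6900i → escape time 6

Answer: 2366
3666
5666
4666
2566
1356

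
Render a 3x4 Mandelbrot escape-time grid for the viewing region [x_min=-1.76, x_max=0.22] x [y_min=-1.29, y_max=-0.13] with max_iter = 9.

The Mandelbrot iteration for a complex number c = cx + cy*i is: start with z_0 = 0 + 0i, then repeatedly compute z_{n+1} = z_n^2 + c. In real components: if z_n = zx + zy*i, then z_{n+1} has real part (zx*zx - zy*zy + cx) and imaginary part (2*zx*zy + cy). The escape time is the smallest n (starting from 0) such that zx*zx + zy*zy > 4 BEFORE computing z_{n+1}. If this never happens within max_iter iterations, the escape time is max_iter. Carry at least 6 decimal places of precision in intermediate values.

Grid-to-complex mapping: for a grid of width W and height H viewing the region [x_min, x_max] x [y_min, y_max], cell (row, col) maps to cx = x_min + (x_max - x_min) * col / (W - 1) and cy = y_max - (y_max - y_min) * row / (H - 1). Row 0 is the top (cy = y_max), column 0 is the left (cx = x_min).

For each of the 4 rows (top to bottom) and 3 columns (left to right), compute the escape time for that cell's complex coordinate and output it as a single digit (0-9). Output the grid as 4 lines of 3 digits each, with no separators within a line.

Answer: 499
369
244
132

Derivation:
(row=0, col=0): c = -1.7600 + -0.1300i → escape time 4
(row=0, col=1): c = -0.7700 + -0.1300i → escape time 9
(row=0, col=2): c = 0.2200 + -0.1300i → escape time 9
(row=1, col=0): c = -1.7600 + -0.5167i → escape time 3
(row=1, col=1): c = -0.7700 + -0.5167i → escape time 6
(row=1, col=2): c = 0.2200 + -0.5167i → escape time 9
(row=2, col=0): c = -1.7600 + -0.9033i → escape time 2
(row=2, col=1): c = -0.7700 + -0.9033i → escape time 4
(row=2, col=2): c = 0.2200 + -0.9033i → escape time 4
(row=3, col=0): c = -1.7600 + -1.2900i → escape time 1
(row=3, col=1): c = -0.7700 + -1.2900i → escape time 3
(row=3, col=2): c = 0.2200 + -1.2900i → escape time 2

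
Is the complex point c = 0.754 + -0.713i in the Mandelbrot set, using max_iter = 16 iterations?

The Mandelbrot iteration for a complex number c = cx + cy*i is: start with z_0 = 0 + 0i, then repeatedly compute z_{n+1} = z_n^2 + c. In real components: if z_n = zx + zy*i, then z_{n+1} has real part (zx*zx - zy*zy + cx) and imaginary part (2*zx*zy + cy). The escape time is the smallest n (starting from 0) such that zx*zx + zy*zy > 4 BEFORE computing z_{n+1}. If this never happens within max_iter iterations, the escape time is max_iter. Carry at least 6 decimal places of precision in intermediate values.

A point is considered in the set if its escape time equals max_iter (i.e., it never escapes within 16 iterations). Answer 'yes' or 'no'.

Answer: no

Derivation:
z_0 = 0 + 0i, c = 0.7540 + -0.7130i
Iter 1: z = 0.7540 + -0.7130i, |z|^2 = 1.0769
Iter 2: z = 0.8141 + -1.7882i, |z|^2 = 3.8605
Iter 3: z = -1.7808 + -3.6247i, |z|^2 = 16.3100
Escaped at iteration 3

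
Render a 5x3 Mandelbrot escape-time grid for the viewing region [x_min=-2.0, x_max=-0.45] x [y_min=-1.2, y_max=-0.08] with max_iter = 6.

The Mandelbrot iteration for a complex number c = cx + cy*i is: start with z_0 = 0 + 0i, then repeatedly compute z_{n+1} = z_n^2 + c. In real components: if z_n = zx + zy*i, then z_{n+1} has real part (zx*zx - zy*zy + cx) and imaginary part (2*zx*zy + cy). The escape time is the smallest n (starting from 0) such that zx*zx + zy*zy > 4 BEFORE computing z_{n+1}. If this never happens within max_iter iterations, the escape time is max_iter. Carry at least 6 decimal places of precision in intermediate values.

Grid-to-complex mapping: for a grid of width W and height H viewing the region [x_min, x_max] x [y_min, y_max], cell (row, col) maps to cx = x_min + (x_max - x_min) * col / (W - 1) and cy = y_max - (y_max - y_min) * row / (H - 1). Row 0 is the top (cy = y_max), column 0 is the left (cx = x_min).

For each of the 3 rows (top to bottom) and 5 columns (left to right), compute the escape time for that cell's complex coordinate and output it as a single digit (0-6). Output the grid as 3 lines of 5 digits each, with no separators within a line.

Answer: 16666
13356
11233

Derivation:
(row=0, col=0): c = -2.0000 + -0.0800i → escape time 1
(row=0, col=1): c = -1.6125 + -0.0800i → escape time 6
(row=0, col=2): c = -1.2250 + -0.0800i → escape time 6
(row=0, col=3): c = -0.8375 + -0.0800i → escape time 6
(row=0, col=4): c = -0.4500 + -0.0800i → escape time 6
(row=1, col=0): c = -2.0000 + -0.6400i → escape time 1
(row=1, col=1): c = -1.6125 + -0.6400i → escape time 3
(row=1, col=2): c = -1.2250 + -0.6400i → escape time 3
(row=1, col=3): c = -0.8375 + -0.6400i → escape time 5
(row=1, col=4): c = -0.4500 + -0.6400i → escape time 6
(row=2, col=0): c = -2.0000 + -1.2000i → escape time 1
(row=2, col=1): c = -1.6125 + -1.2000i → escape time 1
(row=2, col=2): c = -1.2250 + -1.2000i → escape time 2
(row=2, col=3): c = -0.8375 + -1.2000i → escape time 3
(row=2, col=4): c = -0.4500 + -1.2000i → escape time 3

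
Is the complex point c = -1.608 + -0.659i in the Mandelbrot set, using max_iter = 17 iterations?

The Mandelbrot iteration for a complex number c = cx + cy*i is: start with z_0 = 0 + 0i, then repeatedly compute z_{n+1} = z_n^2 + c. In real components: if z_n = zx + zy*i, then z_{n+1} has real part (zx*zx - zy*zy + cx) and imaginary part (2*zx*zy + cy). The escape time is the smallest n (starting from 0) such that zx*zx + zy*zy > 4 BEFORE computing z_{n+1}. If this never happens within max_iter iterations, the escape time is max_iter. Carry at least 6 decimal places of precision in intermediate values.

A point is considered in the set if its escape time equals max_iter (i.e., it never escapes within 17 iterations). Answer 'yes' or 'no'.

z_0 = 0 + 0i, c = -1.6080 + -0.6590i
Iter 1: z = -1.6080 + -0.6590i, |z|^2 = 3.0199
Iter 2: z = 0.5434 + 1.4603i, |z|^2 = 2.4279
Iter 3: z = -3.4453 + 0.9281i, |z|^2 = 12.7316
Escaped at iteration 3

Answer: no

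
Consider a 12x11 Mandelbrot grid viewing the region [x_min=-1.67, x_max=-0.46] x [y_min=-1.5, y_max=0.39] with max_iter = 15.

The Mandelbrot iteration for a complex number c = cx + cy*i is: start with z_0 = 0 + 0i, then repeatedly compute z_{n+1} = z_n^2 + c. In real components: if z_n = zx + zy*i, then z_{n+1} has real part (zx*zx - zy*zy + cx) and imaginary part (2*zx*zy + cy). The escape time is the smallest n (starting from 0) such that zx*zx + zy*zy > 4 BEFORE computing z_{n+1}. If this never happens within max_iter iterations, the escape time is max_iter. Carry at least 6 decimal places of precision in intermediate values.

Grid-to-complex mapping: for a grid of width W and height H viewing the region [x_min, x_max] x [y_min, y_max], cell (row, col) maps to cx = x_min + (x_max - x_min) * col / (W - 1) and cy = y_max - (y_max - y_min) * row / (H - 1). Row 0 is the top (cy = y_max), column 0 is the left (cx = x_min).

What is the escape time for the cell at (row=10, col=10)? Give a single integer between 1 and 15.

z_0 = 0 + 0i, c = -0.5700 + -1.5000i
Iter 1: z = -0.5700 + -1.5000i, |z|^2 = 2.5749
Iter 2: z = -2.4951 + 0.2100i, |z|^2 = 6.2696
Escaped at iteration 2

Answer: 2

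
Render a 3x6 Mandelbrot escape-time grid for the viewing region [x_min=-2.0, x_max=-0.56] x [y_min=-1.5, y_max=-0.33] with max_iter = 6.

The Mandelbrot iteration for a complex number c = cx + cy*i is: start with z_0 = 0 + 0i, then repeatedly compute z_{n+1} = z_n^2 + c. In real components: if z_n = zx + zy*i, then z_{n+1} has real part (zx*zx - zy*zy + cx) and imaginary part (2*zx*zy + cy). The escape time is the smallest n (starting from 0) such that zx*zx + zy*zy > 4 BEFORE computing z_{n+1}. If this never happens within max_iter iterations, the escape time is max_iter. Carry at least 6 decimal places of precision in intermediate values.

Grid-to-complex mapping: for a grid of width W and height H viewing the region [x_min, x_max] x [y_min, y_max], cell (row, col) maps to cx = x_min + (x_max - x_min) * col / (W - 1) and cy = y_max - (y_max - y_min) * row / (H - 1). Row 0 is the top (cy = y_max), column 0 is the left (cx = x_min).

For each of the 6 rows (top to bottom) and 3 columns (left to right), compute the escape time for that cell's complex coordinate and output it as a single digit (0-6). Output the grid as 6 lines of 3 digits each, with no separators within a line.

Answer: 166
136
135
134
123
122

Derivation:
(row=0, col=0): c = -2.0000 + -0.3300i → escape time 1
(row=0, col=1): c = -1.2800 + -0.3300i → escape time 6
(row=0, col=2): c = -0.5600 + -0.3300i → escape time 6
(row=1, col=0): c = -2.0000 + -0.5640i → escape time 1
(row=1, col=1): c = -1.2800 + -0.5640i → escape time 3
(row=1, col=2): c = -0.5600 + -0.5640i → escape time 6
(row=2, col=0): c = -2.0000 + -0.7980i → escape time 1
(row=2, col=1): c = -1.2800 + -0.7980i → escape time 3
(row=2, col=2): c = -0.5600 + -0.7980i → escape time 5
(row=3, col=0): c = -2.0000 + -1.0320i → escape time 1
(row=3, col=1): c = -1.2800 + -1.0320i → escape time 3
(row=3, col=2): c = -0.5600 + -1.0320i → escape time 4
(row=4, col=0): c = -2.0000 + -1.2660i → escape time 1
(row=4, col=1): c = -1.2800 + -1.2660i → escape time 2
(row=4, col=2): c = -0.5600 + -1.2660i → escape time 3
(row=5, col=0): c = -2.0000 + -1.5000i → escape time 1
(row=5, col=1): c = -1.2800 + -1.5000i → escape time 2
(row=5, col=2): c = -0.5600 + -1.5000i → escape time 2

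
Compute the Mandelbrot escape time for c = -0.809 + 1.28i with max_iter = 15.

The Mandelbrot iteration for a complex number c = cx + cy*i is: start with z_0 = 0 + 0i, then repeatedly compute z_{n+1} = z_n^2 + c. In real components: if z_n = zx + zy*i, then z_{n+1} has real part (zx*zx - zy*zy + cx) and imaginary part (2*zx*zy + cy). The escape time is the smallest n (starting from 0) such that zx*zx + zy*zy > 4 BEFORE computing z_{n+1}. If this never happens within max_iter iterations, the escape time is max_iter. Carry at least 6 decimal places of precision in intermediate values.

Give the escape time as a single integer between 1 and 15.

Answer: 3

Derivation:
z_0 = 0 + 0i, c = -0.8090 + 1.2800i
Iter 1: z = -0.8090 + 1.2800i, |z|^2 = 2.2929
Iter 2: z = -1.7929 + -0.7910i, |z|^2 = 3.8403
Iter 3: z = 1.7798 + 4.1165i, |z|^2 = 20.1137
Escaped at iteration 3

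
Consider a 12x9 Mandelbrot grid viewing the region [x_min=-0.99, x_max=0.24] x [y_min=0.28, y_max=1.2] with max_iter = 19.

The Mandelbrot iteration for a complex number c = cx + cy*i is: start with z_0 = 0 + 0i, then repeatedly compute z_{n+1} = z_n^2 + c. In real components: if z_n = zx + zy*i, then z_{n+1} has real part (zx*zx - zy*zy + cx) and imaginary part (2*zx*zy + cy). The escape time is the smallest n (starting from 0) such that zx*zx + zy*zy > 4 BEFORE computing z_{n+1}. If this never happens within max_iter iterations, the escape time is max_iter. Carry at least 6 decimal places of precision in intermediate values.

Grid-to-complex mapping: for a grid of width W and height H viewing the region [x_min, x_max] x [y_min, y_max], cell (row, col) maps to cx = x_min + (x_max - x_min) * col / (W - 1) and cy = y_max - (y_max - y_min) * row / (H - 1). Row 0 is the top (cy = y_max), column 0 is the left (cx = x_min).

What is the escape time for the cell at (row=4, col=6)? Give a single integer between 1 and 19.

z_0 = 0 + 0i, c = -0.3191 + 0.7400i
Iter 1: z = -0.3191 + 0.7400i, |z|^2 = 0.6494
Iter 2: z = -0.7649 + 0.2677i, |z|^2 = 0.6567
Iter 3: z = 0.1943 + 0.3304i, |z|^2 = 0.1469
Iter 4: z = -0.3905 + 0.8684i, |z|^2 = 0.9066
Iter 5: z = -0.9206 + 0.0617i, |z|^2 = 0.8514
Iter 6: z = 0.5247 + 0.6263i, |z|^2 = 0.6675
Iter 7: z = -0.4361 + 1.3972i, |z|^2 = 2.1424
Iter 8: z = -2.0811 + -0.4786i, |z|^2 = 4.5601
Escaped at iteration 8

Answer: 8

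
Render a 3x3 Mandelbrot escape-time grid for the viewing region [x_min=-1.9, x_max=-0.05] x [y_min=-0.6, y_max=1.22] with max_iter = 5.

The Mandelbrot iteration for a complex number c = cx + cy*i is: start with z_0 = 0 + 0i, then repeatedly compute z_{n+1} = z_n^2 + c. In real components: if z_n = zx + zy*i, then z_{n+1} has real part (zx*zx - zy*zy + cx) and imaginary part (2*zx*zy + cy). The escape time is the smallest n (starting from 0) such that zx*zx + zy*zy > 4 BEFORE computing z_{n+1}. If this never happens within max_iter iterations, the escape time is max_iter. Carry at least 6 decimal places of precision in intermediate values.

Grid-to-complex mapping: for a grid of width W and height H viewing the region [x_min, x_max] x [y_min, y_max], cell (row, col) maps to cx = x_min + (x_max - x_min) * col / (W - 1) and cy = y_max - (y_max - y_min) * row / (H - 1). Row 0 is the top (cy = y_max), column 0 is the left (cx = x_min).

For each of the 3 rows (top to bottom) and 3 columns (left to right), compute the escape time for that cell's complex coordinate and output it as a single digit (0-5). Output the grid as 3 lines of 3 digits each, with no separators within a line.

Answer: 133
355
255

Derivation:
(row=0, col=0): c = -1.9000 + 1.2200i → escape time 1
(row=0, col=1): c = -0.9750 + 1.2200i → escape time 3
(row=0, col=2): c = -0.0500 + 1.2200i → escape time 3
(row=1, col=0): c = -1.9000 + 0.3100i → escape time 3
(row=1, col=1): c = -0.9750 + 0.3100i → escape time 5
(row=1, col=2): c = -0.0500 + 0.3100i → escape time 5
(row=2, col=0): c = -1.9000 + -0.6000i → escape time 2
(row=2, col=1): c = -0.9750 + -0.6000i → escape time 5
(row=2, col=2): c = -0.0500 + -0.6000i → escape time 5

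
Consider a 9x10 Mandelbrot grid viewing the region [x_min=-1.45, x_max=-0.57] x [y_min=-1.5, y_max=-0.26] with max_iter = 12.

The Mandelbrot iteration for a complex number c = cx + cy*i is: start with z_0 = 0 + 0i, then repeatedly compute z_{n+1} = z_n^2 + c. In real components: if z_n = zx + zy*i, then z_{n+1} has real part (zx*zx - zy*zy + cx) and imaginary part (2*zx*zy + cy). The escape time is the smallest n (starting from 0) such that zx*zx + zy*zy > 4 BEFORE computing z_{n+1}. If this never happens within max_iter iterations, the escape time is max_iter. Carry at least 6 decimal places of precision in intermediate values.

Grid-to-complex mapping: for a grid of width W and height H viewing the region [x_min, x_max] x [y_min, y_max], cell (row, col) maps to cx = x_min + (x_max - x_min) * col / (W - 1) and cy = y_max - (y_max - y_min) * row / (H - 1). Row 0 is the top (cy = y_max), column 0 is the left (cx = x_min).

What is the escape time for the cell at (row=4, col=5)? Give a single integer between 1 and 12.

Answer: 4

Derivation:
z_0 = 0 + 0i, c = -0.9000 + -0.8111i
Iter 1: z = -0.9000 + -0.8111i, |z|^2 = 1.4679
Iter 2: z = -0.7479 + 0.6489i, |z|^2 = 0.9804
Iter 3: z = -0.7617 + -1.7817i, |z|^2 = 3.7547
Iter 4: z = -3.4943 + 1.9032i, |z|^2 = 15.8325
Escaped at iteration 4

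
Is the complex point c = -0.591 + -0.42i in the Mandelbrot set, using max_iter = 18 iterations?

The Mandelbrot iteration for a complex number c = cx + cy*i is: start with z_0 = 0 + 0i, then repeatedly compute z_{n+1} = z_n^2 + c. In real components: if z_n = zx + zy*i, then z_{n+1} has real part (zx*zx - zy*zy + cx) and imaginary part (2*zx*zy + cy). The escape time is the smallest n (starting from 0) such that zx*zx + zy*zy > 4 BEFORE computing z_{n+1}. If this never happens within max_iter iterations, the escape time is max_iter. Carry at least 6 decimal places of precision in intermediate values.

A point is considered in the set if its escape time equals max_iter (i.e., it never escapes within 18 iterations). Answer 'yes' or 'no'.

Answer: yes

Derivation:
z_0 = 0 + 0i, c = -0.5910 + -0.4200i
Iter 1: z = -0.5910 + -0.4200i, |z|^2 = 0.5257
Iter 2: z = -0.4181 + 0.0764i, |z|^2 = 0.1807
Iter 3: z = -0.4220 + -0.4839i, |z|^2 = 0.4123
Iter 4: z = -0.6471 + -0.0116i, |z|^2 = 0.4188
Iter 5: z = -0.1724 + -0.4051i, |z|^2 = 0.1938
Iter 6: z = -0.7253 + -0.2803i, |z|^2 = 0.6047
Iter 7: z = -0.1435 + -0.0133i, |z|^2 = 0.0208
Iter 8: z = -0.5706 + -0.4162i, |z|^2 = 0.4988
Iter 9: z = -0.4386 + 0.0549i, |z|^2 = 0.1954
Iter 10: z = -0.4016 + -0.4682i, |z|^2 = 0.3805
Iter 11: z = -0.6489 + -0.0439i, |z|^2 = 0.4230
Iter 12: z = -0.1719 + -0.3630i, |z|^2 = 0.1613
Iter 13: z = -0.6932 + -0.2952i, |z|^2 = 0.5677
Iter 14: z = -0.1976 + -0.0107i, |z|^2 = 0.0392
Iter 15: z = -0.5521 + -0.4158i, |z|^2 = 0.4777
Iter 16: z = -0.4591 + 0.0391i, |z|^2 = 0.2123
Iter 17: z = -0.3818 + -0.4559i, |z|^2 = 0.3536
Did not escape in 18 iterations → in set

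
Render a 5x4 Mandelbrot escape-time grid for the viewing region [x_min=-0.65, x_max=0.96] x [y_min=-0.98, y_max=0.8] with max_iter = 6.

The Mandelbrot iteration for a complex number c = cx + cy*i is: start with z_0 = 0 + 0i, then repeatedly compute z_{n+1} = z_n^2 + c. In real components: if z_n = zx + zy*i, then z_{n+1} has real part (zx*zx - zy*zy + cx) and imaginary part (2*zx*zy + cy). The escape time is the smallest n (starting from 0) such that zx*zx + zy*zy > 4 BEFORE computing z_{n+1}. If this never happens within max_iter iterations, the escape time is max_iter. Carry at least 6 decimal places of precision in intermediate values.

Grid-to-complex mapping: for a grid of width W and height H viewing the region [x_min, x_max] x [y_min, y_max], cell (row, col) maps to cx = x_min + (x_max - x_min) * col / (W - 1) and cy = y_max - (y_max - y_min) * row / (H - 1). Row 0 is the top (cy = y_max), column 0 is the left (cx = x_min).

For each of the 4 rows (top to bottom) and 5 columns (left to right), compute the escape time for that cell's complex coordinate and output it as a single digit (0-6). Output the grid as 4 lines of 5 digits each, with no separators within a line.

(row=0, col=0): c = -0.6500 + 0.8000i → escape time 4
(row=0, col=1): c = -0.2475 + 0.8000i → escape time 6
(row=0, col=2): c = 0.1550 + 0.8000i → escape time 5
(row=0, col=3): c = 0.5575 + 0.8000i → escape time 3
(row=0, col=4): c = 0.9600 + 0.8000i → escape time 2
(row=1, col=0): c = -0.6500 + 0.2067i → escape time 6
(row=1, col=1): c = -0.2475 + 0.2067i → escape time 6
(row=1, col=2): c = 0.1550 + 0.2067i → escape time 6
(row=1, col=3): c = 0.5575 + 0.2067i → escape time 4
(row=1, col=4): c = 0.9600 + 0.2067i → escape time 3
(row=2, col=0): c = -0.6500 + -0.3867i → escape time 6
(row=2, col=1): c = -0.2475 + -0.3867i → escape time 6
(row=2, col=2): c = 0.1550 + -0.3867i → escape time 6
(row=2, col=3): c = 0.5575 + -0.3867i → escape time 4
(row=2, col=4): c = 0.9600 + -0.3867i → escape time 2
(row=3, col=0): c = -0.6500 + -0.9800i → escape time 4
(row=3, col=1): c = -0.2475 + -0.9800i → escape time 6
(row=3, col=2): c = 0.1550 + -0.9800i → escape time 4
(row=3, col=3): c = 0.5575 + -0.9800i → escape time 2
(row=3, col=4): c = 0.9600 + -0.9800i → escape time 2

Answer: 46532
66643
66642
46422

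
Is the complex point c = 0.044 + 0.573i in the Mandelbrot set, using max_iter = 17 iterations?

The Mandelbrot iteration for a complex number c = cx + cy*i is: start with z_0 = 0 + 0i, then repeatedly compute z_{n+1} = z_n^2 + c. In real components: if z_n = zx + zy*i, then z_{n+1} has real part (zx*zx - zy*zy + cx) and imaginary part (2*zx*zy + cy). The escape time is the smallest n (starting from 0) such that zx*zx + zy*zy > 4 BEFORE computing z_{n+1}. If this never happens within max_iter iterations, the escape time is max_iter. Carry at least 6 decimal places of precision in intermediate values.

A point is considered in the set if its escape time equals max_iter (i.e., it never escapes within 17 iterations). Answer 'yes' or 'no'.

Answer: yes

Derivation:
z_0 = 0 + 0i, c = 0.0440 + 0.5730i
Iter 1: z = 0.0440 + 0.5730i, |z|^2 = 0.3303
Iter 2: z = -0.2824 + 0.6234i, |z|^2 = 0.4684
Iter 3: z = -0.2649 + 0.2209i, |z|^2 = 0.1190
Iter 4: z = 0.0654 + 0.4560i, |z|^2 = 0.2122
Iter 5: z = -0.1596 + 0.6326i, |z|^2 = 0.4257
Iter 6: z = -0.3307 + 0.3710i, |z|^2 = 0.2470
Iter 7: z = 0.0157 + 0.3276i, |z|^2 = 0.1076
Iter 8: z = -0.0631 + 0.5833i, |z|^2 = 0.3442
Iter 9: z = -0.2923 + 0.4994i, |z|^2 = 0.3349
Iter 10: z = -0.1200 + 0.2811i, |z|^2 = 0.0934
Iter 11: z = -0.0206 + 0.5055i, |z|^2 = 0.2560
Iter 12: z = -0.2111 + 0.5522i, |z|^2 = 0.3495
Iter 13: z = -0.2163 + 0.3398i, |z|^2 = 0.1623
Iter 14: z = -0.0247 + 0.4260i, |z|^2 = 0.1821
Iter 15: z = -0.1368 + 0.5520i, |z|^2 = 0.3234
Iter 16: z = -0.2419 + 0.4219i, |z|^2 = 0.2366
Did not escape in 17 iterations → in set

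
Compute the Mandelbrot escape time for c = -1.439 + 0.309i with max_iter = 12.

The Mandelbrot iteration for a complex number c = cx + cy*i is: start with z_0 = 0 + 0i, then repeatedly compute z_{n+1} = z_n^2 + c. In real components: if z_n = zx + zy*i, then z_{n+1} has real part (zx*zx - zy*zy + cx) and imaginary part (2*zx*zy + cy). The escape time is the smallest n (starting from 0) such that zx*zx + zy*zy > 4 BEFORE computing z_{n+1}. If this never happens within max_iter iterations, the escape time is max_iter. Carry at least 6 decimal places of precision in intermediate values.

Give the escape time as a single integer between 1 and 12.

z_0 = 0 + 0i, c = -1.4390 + 0.3090i
Iter 1: z = -1.4390 + 0.3090i, |z|^2 = 2.1662
Iter 2: z = 0.5362 + -0.5803i, |z|^2 = 0.6243
Iter 3: z = -1.4882 + -0.3134i, |z|^2 = 2.3129
Iter 4: z = 0.6775 + 1.2417i, |z|^2 = 2.0008
Iter 5: z = -2.5217 + 1.9916i, |z|^2 = 10.3255
Escaped at iteration 5

Answer: 5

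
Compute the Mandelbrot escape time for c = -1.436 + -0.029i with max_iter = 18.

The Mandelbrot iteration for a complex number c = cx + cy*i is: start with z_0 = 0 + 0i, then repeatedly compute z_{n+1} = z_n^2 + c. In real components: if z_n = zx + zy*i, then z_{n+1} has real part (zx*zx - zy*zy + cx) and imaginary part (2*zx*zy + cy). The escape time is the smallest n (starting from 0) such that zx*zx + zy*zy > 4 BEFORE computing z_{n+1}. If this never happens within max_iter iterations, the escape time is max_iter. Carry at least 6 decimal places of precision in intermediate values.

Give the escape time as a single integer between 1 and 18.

z_0 = 0 + 0i, c = -1.4360 + -0.0290i
Iter 1: z = -1.4360 + -0.0290i, |z|^2 = 2.0629
Iter 2: z = 0.6253 + 0.0543i, |z|^2 = 0.3939
Iter 3: z = -1.0480 + 0.0389i, |z|^2 = 1.0998
Iter 4: z = -0.3392 + -0.1105i, |z|^2 = 0.1273
Iter 5: z = -1.3332 + 0.0460i, |z|^2 = 1.7794
Iter 6: z = 0.3392 + -0.1516i, |z|^2 = 0.1380
Iter 7: z = -1.3439 + -0.1318i, |z|^2 = 1.8235
Iter 8: z = 0.3528 + 0.3253i, |z|^2 = 0.2303
Iter 9: z = -1.4174 + 0.2005i, |z|^2 = 2.0492
Iter 10: z = 0.5328 + -0.5974i, |z|^2 = 0.6408
Iter 11: z = -1.5090 + -0.6656i, |z|^2 = 2.7202
Iter 12: z = 0.3981 + 1.9798i, |z|^2 = 4.0782
Escaped at iteration 12

Answer: 12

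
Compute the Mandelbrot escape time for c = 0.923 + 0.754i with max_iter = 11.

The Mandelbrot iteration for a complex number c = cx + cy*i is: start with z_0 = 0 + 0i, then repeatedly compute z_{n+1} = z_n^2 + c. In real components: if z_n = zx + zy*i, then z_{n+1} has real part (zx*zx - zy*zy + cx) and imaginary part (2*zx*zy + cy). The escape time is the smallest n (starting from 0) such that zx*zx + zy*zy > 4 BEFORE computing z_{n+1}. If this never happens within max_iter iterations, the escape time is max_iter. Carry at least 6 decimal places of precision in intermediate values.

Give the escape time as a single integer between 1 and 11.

Answer: 2

Derivation:
z_0 = 0 + 0i, c = 0.9230 + 0.7540i
Iter 1: z = 0.9230 + 0.7540i, |z|^2 = 1.4204
Iter 2: z = 1.2064 + 2.1459i, |z|^2 = 6.0603
Escaped at iteration 2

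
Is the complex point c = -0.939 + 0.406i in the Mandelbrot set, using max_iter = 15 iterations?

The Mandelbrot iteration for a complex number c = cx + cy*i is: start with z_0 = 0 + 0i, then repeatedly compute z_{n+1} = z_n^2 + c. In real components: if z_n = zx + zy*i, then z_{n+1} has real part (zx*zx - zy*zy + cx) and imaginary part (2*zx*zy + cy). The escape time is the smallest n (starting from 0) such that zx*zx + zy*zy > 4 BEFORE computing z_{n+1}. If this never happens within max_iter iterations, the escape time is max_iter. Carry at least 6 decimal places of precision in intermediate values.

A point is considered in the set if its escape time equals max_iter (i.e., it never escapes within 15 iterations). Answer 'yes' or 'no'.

Answer: no

Derivation:
z_0 = 0 + 0i, c = -0.9390 + 0.4060i
Iter 1: z = -0.9390 + 0.4060i, |z|^2 = 1.0466
Iter 2: z = -0.2221 + -0.3565i, |z|^2 = 0.1764
Iter 3: z = -1.0167 + 0.5644i, |z|^2 = 1.3522
Iter 4: z = -0.2237 + -0.7416i, |z|^2 = 0.6000
Iter 5: z = -1.4389 + 0.7379i, |z|^2 = 2.6149
Iter 6: z = 0.5870 + -1.7174i, |z|^2 = 3.2941
Iter 7: z = -3.5439 + -1.6103i, |z|^2 = 15.1524
Escaped at iteration 7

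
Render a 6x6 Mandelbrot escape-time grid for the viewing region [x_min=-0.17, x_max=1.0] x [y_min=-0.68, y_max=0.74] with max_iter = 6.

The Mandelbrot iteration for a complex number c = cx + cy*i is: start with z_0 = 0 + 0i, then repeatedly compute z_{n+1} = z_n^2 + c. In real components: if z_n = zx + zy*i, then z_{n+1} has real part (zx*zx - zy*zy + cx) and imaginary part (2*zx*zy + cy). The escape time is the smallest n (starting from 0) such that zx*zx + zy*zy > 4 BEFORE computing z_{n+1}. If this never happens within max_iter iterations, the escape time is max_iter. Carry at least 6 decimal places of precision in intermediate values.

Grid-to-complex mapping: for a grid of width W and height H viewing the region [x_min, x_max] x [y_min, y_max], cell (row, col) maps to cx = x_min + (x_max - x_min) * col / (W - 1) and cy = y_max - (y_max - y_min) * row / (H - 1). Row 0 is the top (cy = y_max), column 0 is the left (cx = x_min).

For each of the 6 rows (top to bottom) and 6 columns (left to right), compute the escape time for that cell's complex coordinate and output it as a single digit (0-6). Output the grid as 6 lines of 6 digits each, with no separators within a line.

(row=0, col=0): c = -0.1700 + 0.7400i → escape time 6
(row=0, col=1): c = 0.0640 + 0.7400i → escape time 6
(row=0, col=2): c = 0.2980 + 0.7400i → escape time 5
(row=0, col=3): c = 0.5320 + 0.7400i → escape time 3
(row=0, col=4): c = 0.7660 + 0.7400i → escape time 2
(row=0, col=5): c = 1.0000 + 0.7400i → escape time 2
(row=1, col=0): c = -0.1700 + 0.4560i → escape time 6
(row=1, col=1): c = 0.0640 + 0.4560i → escape time 6
(row=1, col=2): c = 0.2980 + 0.4560i → escape time 6
(row=1, col=3): c = 0.5320 + 0.4560i → escape time 4
(row=1, col=4): c = 0.7660 + 0.4560i → escape time 3
(row=1, col=5): c = 1.0000 + 0.4560i → escape time 2
(row=2, col=0): c = -0.1700 + 0.1720i → escape time 6
(row=2, col=1): c = 0.0640 + 0.1720i → escape time 6
(row=2, col=2): c = 0.2980 + 0.1720i → escape time 6
(row=2, col=3): c = 0.5320 + 0.1720i → escape time 5
(row=2, col=4): c = 0.7660 + 0.1720i → escape time 3
(row=2, col=5): c = 1.0000 + 0.1720i → escape time 2
(row=3, col=0): c = -0.1700 + -0.1120i → escape time 6
(row=3, col=1): c = 0.0640 + -0.1120i → escape time 6
(row=3, col=2): c = 0.2980 + -0.1120i → escape time 6
(row=3, col=3): c = 0.5320 + -0.1120i → escape time 5
(row=3, col=4): c = 0.7660 + -0.1120i → escape time 3
(row=3, col=5): c = 1.0000 + -0.1120i → escape time 2
(row=4, col=0): c = -0.1700 + -0.3960i → escape time 6
(row=4, col=1): c = 0.0640 + -0.3960i → escape time 6
(row=4, col=2): c = 0.2980 + -0.3960i → escape time 6
(row=4, col=3): c = 0.5320 + -0.3960i → escape time 4
(row=4, col=4): c = 0.7660 + -0.3960i → escape time 3
(row=4, col=5): c = 1.0000 + -0.3960i → escape time 2
(row=5, col=0): c = -0.1700 + -0.6800i → escape time 6
(row=5, col=1): c = 0.0640 + -0.6800i → escape time 6
(row=5, col=2): c = 0.2980 + -0.6800i → escape time 6
(row=5, col=3): c = 0.5320 + -0.6800i → escape time 3
(row=5, col=4): c = 0.7660 + -0.6800i → escape time 3
(row=5, col=5): c = 1.0000 + -0.6800i → escape time 2

Answer: 665322
666432
666532
666532
666432
666332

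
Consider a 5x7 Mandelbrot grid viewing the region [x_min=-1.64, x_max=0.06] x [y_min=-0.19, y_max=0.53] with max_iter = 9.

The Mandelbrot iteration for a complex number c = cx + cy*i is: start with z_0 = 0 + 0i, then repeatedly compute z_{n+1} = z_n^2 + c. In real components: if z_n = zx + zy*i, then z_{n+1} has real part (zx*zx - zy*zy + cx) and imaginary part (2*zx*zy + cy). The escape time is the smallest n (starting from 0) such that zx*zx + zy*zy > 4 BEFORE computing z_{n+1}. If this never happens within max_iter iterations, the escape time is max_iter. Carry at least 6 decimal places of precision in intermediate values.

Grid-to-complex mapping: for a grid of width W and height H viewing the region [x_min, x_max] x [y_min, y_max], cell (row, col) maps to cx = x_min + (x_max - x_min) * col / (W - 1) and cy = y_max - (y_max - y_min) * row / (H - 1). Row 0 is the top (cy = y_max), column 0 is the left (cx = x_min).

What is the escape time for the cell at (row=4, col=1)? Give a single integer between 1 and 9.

z_0 = 0 + 0i, c = -1.2150 + 0.0500i
Iter 1: z = -1.2150 + 0.0500i, |z|^2 = 1.4787
Iter 2: z = 0.2587 + -0.0715i, |z|^2 = 0.0721
Iter 3: z = -1.1532 + 0.0130i, |z|^2 = 1.3300
Iter 4: z = 0.1146 + 0.0200i, |z|^2 = 0.0135
Iter 5: z = -1.2023 + 0.0546i, |z|^2 = 1.4484
Iter 6: z = 0.2274 + -0.0813i, |z|^2 = 0.0583
Iter 7: z = -1.1699 + 0.0130i, |z|^2 = 1.3688
Iter 8: z = 0.1534 + 0.0195i, |z|^2 = 0.0239

Answer: 9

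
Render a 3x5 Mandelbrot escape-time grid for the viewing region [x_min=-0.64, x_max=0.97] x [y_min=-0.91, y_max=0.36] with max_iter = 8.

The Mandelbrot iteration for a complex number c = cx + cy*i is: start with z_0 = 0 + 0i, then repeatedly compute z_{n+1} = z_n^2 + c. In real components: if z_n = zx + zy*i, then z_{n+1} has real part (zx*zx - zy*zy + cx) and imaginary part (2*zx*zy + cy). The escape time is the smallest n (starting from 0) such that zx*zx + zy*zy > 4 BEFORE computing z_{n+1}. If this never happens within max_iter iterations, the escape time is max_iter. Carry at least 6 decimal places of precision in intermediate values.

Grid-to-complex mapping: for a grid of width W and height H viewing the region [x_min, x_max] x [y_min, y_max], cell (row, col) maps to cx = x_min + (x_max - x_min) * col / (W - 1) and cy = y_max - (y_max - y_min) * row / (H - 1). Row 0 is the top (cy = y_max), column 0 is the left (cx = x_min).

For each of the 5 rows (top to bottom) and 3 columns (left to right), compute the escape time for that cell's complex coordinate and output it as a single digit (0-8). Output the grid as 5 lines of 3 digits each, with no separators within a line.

Answer: 882
883
882
882
442

Derivation:
(row=0, col=0): c = -0.6400 + 0.3600i → escape time 8
(row=0, col=1): c = 0.1650 + 0.3600i → escape time 8
(row=0, col=2): c = 0.9700 + 0.3600i → escape time 2
(row=1, col=0): c = -0.6400 + 0.0425i → escape time 8
(row=1, col=1): c = 0.1650 + 0.0425i → escape time 8
(row=1, col=2): c = 0.9700 + 0.0425i → escape time 3
(row=2, col=0): c = -0.6400 + -0.2750i → escape time 8
(row=2, col=1): c = 0.1650 + -0.2750i → escape time 8
(row=2, col=2): c = 0.9700 + -0.2750i → escape time 2
(row=3, col=0): c = -0.6400 + -0.5925i → escape time 8
(row=3, col=1): c = 0.1650 + -0.5925i → escape time 8
(row=3, col=2): c = 0.9700 + -0.5925i → escape time 2
(row=4, col=0): c = -0.6400 + -0.9100i → escape time 4
(row=4, col=1): c = 0.1650 + -0.9100i → escape time 4
(row=4, col=2): c = 0.9700 + -0.9100i → escape time 2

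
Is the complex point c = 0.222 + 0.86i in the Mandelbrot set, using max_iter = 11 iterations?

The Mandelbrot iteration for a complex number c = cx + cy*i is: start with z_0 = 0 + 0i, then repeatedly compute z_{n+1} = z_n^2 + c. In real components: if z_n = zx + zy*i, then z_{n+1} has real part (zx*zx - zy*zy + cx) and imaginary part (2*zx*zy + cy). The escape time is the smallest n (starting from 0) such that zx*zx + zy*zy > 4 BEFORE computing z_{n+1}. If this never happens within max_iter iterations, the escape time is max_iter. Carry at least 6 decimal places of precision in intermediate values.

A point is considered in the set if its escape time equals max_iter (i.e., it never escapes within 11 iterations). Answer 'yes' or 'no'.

Answer: no

Derivation:
z_0 = 0 + 0i, c = 0.2220 + 0.8600i
Iter 1: z = 0.2220 + 0.8600i, |z|^2 = 0.7889
Iter 2: z = -0.4683 + 1.2418i, |z|^2 = 1.7615
Iter 3: z = -1.1008 + -0.3031i, |z|^2 = 1.3038
Iter 4: z = 1.3420 + 1.5274i, |z|^2 = 4.1339
Escaped at iteration 4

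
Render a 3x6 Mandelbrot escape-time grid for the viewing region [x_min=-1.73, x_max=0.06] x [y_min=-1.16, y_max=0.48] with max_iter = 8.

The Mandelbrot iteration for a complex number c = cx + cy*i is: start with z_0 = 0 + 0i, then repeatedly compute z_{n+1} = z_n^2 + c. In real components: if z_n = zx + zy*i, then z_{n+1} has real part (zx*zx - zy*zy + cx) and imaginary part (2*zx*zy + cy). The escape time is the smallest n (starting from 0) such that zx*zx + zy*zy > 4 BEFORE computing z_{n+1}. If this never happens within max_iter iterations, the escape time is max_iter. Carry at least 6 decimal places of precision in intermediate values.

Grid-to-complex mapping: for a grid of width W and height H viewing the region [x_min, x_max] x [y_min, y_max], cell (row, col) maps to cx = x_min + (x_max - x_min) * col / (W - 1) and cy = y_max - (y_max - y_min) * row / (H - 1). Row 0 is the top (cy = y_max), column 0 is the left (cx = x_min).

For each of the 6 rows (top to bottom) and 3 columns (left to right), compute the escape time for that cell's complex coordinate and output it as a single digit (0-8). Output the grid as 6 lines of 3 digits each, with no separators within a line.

Answer: 368
488
488
368
247
133

Derivation:
(row=0, col=0): c = -1.7300 + 0.4800i → escape time 3
(row=0, col=1): c = -0.8350 + 0.4800i → escape time 6
(row=0, col=2): c = 0.0600 + 0.4800i → escape time 8
(row=1, col=0): c = -1.7300 + 0.1520i → escape time 4
(row=1, col=1): c = -0.8350 + 0.1520i → escape time 8
(row=1, col=2): c = 0.0600 + 0.1520i → escape time 8
(row=2, col=0): c = -1.7300 + -0.1760i → escape time 4
(row=2, col=1): c = -0.8350 + -0.1760i → escape time 8
(row=2, col=2): c = 0.0600 + -0.1760i → escape time 8
(row=3, col=0): c = -1.7300 + -0.5040i → escape time 3
(row=3, col=1): c = -0.8350 + -0.5040i → escape time 6
(row=3, col=2): c = 0.0600 + -0.5040i → escape time 8
(row=4, col=0): c = -1.7300 + -0.8320i → escape time 2
(row=4, col=1): c = -0.8350 + -0.8320i → escape time 4
(row=4, col=2): c = 0.0600 + -0.8320i → escape time 7
(row=5, col=0): c = -1.7300 + -1.1600i → escape time 1
(row=5, col=1): c = -0.8350 + -1.1600i → escape time 3
(row=5, col=2): c = 0.0600 + -1.1600i → escape time 3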